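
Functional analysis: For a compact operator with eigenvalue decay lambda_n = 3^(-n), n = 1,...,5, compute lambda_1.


The eigenvalue formula gives lambda_1 = 1/3^1
= 1/3
= 0.3333

0.3333


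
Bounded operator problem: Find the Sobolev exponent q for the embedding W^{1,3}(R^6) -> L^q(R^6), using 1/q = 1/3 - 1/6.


Using the Sobolev embedding formula: 1/q = 1/p - k/n
1/q = 1/3 - 1/6 = 1/6
q = 1/(1/6) = 6

6.0000


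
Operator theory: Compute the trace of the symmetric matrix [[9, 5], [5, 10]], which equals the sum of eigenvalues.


For a self-adjoint (symmetric) matrix, the eigenvalues are real.
The sum of eigenvalues equals the trace of the matrix.
trace = 9 + 10 = 19

19


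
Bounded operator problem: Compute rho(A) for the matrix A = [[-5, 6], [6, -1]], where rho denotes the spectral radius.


For a 2x2 matrix, eigenvalues satisfy lambda^2 - (trace)*lambda + det = 0
trace = -5 + -1 = -6
det = -5*-1 - 6*6 = -31
discriminant = (-6)^2 - 4*(-31) = 160
spectral radius = max |eigenvalue| = 9.3246

9.3246


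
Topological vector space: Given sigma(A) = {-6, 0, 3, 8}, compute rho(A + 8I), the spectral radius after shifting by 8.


Spectrum of A + 8I = {2, 8, 11, 16}
Spectral radius = max |lambda| over the shifted spectrum
= max(2, 8, 11, 16) = 16

16


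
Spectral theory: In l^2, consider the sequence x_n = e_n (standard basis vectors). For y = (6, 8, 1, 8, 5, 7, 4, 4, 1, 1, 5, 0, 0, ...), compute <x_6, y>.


x_6 = e_6 is the standard basis vector with 1 in position 6.
<x_6, y> = y_6 = 7
As n -> infinity, <x_n, y> -> 0, confirming weak convergence of (x_n) to 0.

7


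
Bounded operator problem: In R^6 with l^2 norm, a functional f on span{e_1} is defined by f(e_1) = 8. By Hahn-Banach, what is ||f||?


The norm of f is given by ||f|| = sup_{||x||=1} |f(x)|.
On span{e_1}, ||e_1|| = 1, so ||f|| = |f(e_1)| / ||e_1||
= |8| / 1 = 8.0000

8.0000


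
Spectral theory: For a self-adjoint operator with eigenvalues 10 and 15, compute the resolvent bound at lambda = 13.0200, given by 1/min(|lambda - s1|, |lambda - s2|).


dist(13.0200, {10, 15}) = min(|13.0200 - 10|, |13.0200 - 15|)
= min(3.0200, 1.9800) = 1.9800
Resolvent bound = 1/1.9800 = 0.5051

0.5051


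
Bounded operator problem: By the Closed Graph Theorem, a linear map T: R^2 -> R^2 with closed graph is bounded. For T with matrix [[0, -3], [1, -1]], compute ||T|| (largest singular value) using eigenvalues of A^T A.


A^T A = [[1, -1], [-1, 10]]
trace(A^T A) = 11, det(A^T A) = 9
discriminant = 11^2 - 4*9 = 85
Largest eigenvalue of A^T A = (trace + sqrt(disc))/2 = 10.1098
||T|| = sqrt(10.1098) = 3.1796

3.1796


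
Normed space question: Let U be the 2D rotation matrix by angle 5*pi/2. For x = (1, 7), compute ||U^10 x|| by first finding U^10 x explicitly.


U is a rotation by theta = 5*pi/2
U^10 = rotation by 10*theta = 50*pi/2 = 2*pi/2 (mod 2*pi)
cos(2*pi/2) = -1.0000, sin(2*pi/2) = 0.0000
U^10 x = (-1.0000 * 1 - 0.0000 * 7, 0.0000 * 1 + -1.0000 * 7)
= (-1.0000, -7.0000)
||U^10 x|| = sqrt((-1.0000)^2 + (-7.0000)^2) = sqrt(50.0000) = 7.0711

7.0711


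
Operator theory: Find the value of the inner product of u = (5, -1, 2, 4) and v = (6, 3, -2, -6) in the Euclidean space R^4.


Computing the standard inner product <u, v> = sum u_i * v_i
= 5*6 + -1*3 + 2*-2 + 4*-6
= 30 + -3 + -4 + -24
= -1

-1


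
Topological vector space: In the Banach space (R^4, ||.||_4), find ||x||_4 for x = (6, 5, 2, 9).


The l^4 norm = (sum |x_i|^4)^(1/4)
Sum of 4th powers = 1296 + 625 + 16 + 6561 = 8498
||x||_4 = (8498)^(1/4) = 9.6013

9.6013


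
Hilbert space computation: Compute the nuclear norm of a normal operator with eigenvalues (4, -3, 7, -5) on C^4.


For a normal operator, singular values equal |eigenvalues|.
Trace norm = sum |lambda_i| = 4 + 3 + 7 + 5
= 19

19


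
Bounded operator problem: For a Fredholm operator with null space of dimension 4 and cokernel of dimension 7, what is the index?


The Fredholm index is defined as ind(T) = dim(ker T) - dim(coker T)
= 4 - 7
= -3

-3


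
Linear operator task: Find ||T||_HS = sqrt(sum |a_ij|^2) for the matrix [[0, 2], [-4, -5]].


The Hilbert-Schmidt norm is sqrt(sum of squares of all entries).
Sum of squares = 0^2 + 2^2 + (-4)^2 + (-5)^2
= 0 + 4 + 16 + 25 = 45
||T||_HS = sqrt(45) = 6.7082

6.7082


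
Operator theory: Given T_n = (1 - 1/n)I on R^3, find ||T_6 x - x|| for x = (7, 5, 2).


T_6 x - x = (1 - 1/6)x - x = -x/6
||x|| = sqrt(78) = 8.8318
||T_6 x - x|| = ||x||/6 = 8.8318/6 = 1.4720

1.4720


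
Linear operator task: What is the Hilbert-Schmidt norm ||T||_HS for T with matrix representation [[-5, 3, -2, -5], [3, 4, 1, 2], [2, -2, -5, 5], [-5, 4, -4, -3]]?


The Hilbert-Schmidt norm is sqrt(sum of squares of all entries).
Sum of squares = (-5)^2 + 3^2 + (-2)^2 + (-5)^2 + 3^2 + 4^2 + 1^2 + 2^2 + 2^2 + (-2)^2 + (-5)^2 + 5^2 + (-5)^2 + 4^2 + (-4)^2 + (-3)^2
= 25 + 9 + 4 + 25 + 9 + 16 + 1 + 4 + 4 + 4 + 25 + 25 + 25 + 16 + 16 + 9 = 217
||T||_HS = sqrt(217) = 14.7309

14.7309


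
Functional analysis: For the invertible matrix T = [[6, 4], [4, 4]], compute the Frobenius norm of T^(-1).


det(T) = 6*4 - 4*4 = 8
T^(-1) = (1/8) * [[4, -4], [-4, 6]] = [[0.5000, -0.5000], [-0.5000, 0.7500]]
||T^(-1)||_F^2 = 0.5000^2 + (-0.5000)^2 + (-0.5000)^2 + 0.7500^2 = 1.3125
||T^(-1)||_F = sqrt(1.3125) = 1.1456

1.1456


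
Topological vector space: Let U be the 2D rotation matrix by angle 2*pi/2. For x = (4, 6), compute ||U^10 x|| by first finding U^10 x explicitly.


U is a rotation by theta = 2*pi/2
U^10 = rotation by 10*theta = 20*pi/2 = 0*pi/2 (mod 2*pi)
cos(0*pi/2) = 1.0000, sin(0*pi/2) = 0.0000
U^10 x = (1.0000 * 4 - 0.0000 * 6, 0.0000 * 4 + 1.0000 * 6)
= (4.0000, 6.0000)
||U^10 x|| = sqrt(4.0000^2 + 6.0000^2) = sqrt(52.0000) = 7.2111

7.2111


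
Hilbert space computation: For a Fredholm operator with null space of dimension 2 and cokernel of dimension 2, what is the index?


The Fredholm index is defined as ind(T) = dim(ker T) - dim(coker T)
= 2 - 2
= 0

0


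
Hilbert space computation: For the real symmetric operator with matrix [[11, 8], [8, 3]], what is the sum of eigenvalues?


For a self-adjoint (symmetric) matrix, the eigenvalues are real.
The sum of eigenvalues equals the trace of the matrix.
trace = 11 + 3 = 14

14


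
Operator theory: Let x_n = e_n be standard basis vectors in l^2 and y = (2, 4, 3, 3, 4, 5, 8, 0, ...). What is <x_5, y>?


x_5 = e_5 is the standard basis vector with 1 in position 5.
<x_5, y> = y_5 = 4
As n -> infinity, <x_n, y> -> 0, confirming weak convergence of (x_n) to 0.

4


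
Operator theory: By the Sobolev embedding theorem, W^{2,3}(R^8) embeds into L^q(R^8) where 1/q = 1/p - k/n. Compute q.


Using the Sobolev embedding formula: 1/q = 1/p - k/n
1/q = 1/3 - 2/8 = 1/12
q = 1/(1/12) = 12

12.0000


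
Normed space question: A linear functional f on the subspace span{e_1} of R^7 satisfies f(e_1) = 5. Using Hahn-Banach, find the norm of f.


The norm of f is given by ||f|| = sup_{||x||=1} |f(x)|.
On span{e_1}, ||e_1|| = 1, so ||f|| = |f(e_1)| / ||e_1||
= |5| / 1 = 5.0000

5.0000


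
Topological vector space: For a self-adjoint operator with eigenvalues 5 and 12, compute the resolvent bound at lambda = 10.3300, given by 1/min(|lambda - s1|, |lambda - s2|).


dist(10.3300, {5, 12}) = min(|10.3300 - 5|, |10.3300 - 12|)
= min(5.3300, 1.6700) = 1.6700
Resolvent bound = 1/1.6700 = 0.5988

0.5988


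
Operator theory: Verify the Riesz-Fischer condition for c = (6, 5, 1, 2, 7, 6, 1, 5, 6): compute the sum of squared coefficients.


sum |c_n|^2 = 6^2 + 5^2 + 1^2 + 2^2 + 7^2 + 6^2 + 1^2 + 5^2 + 6^2
= 36 + 25 + 1 + 4 + 49 + 36 + 1 + 25 + 36
= 213

213


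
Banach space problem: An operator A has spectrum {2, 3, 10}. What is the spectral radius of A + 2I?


Spectrum of A + 2I = {4, 5, 12}
Spectral radius = max |lambda| over the shifted spectrum
= max(4, 5, 12) = 12

12


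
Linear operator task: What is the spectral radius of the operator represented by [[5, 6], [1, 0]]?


For a 2x2 matrix, eigenvalues satisfy lambda^2 - (trace)*lambda + det = 0
trace = 5 + 0 = 5
det = 5*0 - 6*1 = -6
discriminant = 5^2 - 4*(-6) = 49
spectral radius = max |eigenvalue| = 6.0000

6.0000


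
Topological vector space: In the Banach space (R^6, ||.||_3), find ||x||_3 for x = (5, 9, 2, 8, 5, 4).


The l^3 norm = (sum |x_i|^3)^(1/3)
Sum of 3th powers = 125 + 729 + 8 + 512 + 125 + 64 = 1563
||x||_3 = (1563)^(1/3) = 11.6052

11.6052


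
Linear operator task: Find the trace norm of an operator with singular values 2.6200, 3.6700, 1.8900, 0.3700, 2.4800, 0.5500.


The nuclear norm is the sum of all singular values.
||T||_1 = 2.6200 + 3.6700 + 1.8900 + 0.3700 + 2.4800 + 0.5500
= 11.5800

11.5800


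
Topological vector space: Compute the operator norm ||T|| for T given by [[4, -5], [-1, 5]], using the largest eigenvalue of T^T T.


A^T A = [[17, -25], [-25, 50]]
trace(A^T A) = 67, det(A^T A) = 225
discriminant = 67^2 - 4*225 = 3589
Largest eigenvalue of A^T A = (trace + sqrt(disc))/2 = 63.4541
||T|| = sqrt(63.4541) = 7.9658

7.9658


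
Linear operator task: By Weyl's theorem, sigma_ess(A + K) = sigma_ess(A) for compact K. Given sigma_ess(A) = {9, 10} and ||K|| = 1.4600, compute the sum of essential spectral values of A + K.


By Weyl's theorem, the essential spectrum is invariant under compact perturbations.
sigma_ess(A + K) = sigma_ess(A) = {9, 10}
Sum = 9 + 10 = 19

19


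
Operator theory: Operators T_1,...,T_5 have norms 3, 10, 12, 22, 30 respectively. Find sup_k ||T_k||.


By the Uniform Boundedness Principle, the supremum of norms is finite.
sup_k ||T_k|| = max(3, 10, 12, 22, 30) = 30

30


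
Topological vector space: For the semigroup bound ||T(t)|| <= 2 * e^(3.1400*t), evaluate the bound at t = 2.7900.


||T(2.7900)|| <= 2 * exp(3.1400 * 2.7900)
= 2 * exp(8.7606)
= 2 * 6377.9372
= 12755.8744

12755.8744


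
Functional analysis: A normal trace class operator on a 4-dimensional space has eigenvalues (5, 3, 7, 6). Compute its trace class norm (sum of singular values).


For a normal operator, singular values equal |eigenvalues|.
Trace norm = sum |lambda_i| = 5 + 3 + 7 + 6
= 21

21


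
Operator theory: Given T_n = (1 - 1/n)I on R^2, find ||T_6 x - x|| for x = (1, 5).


T_6 x - x = (1 - 1/6)x - x = -x/6
||x|| = sqrt(26) = 5.0990
||T_6 x - x|| = ||x||/6 = 5.0990/6 = 0.8498

0.8498


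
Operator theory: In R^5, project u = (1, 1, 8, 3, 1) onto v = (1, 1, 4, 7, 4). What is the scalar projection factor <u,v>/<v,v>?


Computing <u,v> = 1*1 + 1*1 + 8*4 + 3*7 + 1*4 = 59
Computing <v,v> = 1^2 + 1^2 + 4^2 + 7^2 + 4^2 = 83
Projection coefficient = 59/83 = 0.7108

0.7108


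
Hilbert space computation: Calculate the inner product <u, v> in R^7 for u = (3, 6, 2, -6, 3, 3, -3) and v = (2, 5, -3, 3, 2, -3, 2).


Computing the standard inner product <u, v> = sum u_i * v_i
= 3*2 + 6*5 + 2*-3 + -6*3 + 3*2 + 3*-3 + -3*2
= 6 + 30 + -6 + -18 + 6 + -9 + -6
= 3

3


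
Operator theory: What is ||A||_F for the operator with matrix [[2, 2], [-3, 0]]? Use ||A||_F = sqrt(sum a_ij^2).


||A||_F^2 = sum a_ij^2
= 2^2 + 2^2 + (-3)^2 + 0^2
= 4 + 4 + 9 + 0 = 17
||A||_F = sqrt(17) = 4.1231

4.1231


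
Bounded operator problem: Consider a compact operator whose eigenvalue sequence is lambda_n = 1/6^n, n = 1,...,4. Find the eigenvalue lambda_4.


The eigenvalue formula gives lambda_4 = 1/6^4
= 1/1296
= 7.7160e-04

7.7160e-04


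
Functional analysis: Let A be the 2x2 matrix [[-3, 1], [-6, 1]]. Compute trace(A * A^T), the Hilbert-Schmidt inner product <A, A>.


trace(A * A^T) = sum of squares of all entries
= (-3)^2 + 1^2 + (-6)^2 + 1^2
= 9 + 1 + 36 + 1
= 47

47


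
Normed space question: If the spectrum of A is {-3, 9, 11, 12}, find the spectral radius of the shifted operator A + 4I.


Spectrum of A + 4I = {1, 13, 15, 16}
Spectral radius = max |lambda| over the shifted spectrum
= max(1, 13, 15, 16) = 16

16


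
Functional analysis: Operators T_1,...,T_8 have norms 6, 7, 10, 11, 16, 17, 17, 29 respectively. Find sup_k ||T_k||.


By the Uniform Boundedness Principle, the supremum of norms is finite.
sup_k ||T_k|| = max(6, 7, 10, 11, 16, 17, 17, 29) = 29

29


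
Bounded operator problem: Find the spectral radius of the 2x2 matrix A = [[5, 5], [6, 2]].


For a 2x2 matrix, eigenvalues satisfy lambda^2 - (trace)*lambda + det = 0
trace = 5 + 2 = 7
det = 5*2 - 5*6 = -20
discriminant = 7^2 - 4*(-20) = 129
spectral radius = max |eigenvalue| = 9.1789

9.1789


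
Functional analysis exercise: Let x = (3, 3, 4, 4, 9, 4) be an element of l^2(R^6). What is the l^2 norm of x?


The l^2 norm = (sum |x_i|^2)^(1/2)
Sum of 2th powers = 9 + 9 + 16 + 16 + 81 + 16 = 147
||x||_2 = (147)^(1/2) = 12.1244

12.1244


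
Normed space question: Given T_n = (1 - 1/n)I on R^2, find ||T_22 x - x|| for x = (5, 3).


T_22 x - x = (1 - 1/22)x - x = -x/22
||x|| = sqrt(34) = 5.8310
||T_22 x - x|| = ||x||/22 = 5.8310/22 = 0.2650

0.2650


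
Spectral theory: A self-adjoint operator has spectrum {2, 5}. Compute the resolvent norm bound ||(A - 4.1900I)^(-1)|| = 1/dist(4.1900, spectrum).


dist(4.1900, {2, 5}) = min(|4.1900 - 2|, |4.1900 - 5|)
= min(2.1900, 0.8100) = 0.8100
Resolvent bound = 1/0.8100 = 1.2346

1.2346


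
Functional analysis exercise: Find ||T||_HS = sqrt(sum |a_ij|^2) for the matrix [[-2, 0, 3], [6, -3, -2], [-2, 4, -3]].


The Hilbert-Schmidt norm is sqrt(sum of squares of all entries).
Sum of squares = (-2)^2 + 0^2 + 3^2 + 6^2 + (-3)^2 + (-2)^2 + (-2)^2 + 4^2 + (-3)^2
= 4 + 0 + 9 + 36 + 9 + 4 + 4 + 16 + 9 = 91
||T||_HS = sqrt(91) = 9.5394

9.5394


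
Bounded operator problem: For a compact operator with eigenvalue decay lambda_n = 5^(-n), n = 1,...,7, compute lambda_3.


The eigenvalue formula gives lambda_3 = 1/5^3
= 1/125
= 0.0080

0.0080


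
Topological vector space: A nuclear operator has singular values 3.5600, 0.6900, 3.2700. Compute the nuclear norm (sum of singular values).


The nuclear norm is the sum of all singular values.
||T||_1 = 3.5600 + 0.6900 + 3.2700
= 7.5200

7.5200


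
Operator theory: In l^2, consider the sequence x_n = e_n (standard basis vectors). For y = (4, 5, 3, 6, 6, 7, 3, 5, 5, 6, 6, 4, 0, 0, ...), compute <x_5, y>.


x_5 = e_5 is the standard basis vector with 1 in position 5.
<x_5, y> = y_5 = 6
As n -> infinity, <x_n, y> -> 0, confirming weak convergence of (x_n) to 0.

6


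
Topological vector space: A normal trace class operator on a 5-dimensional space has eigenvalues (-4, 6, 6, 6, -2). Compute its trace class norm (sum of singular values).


For a normal operator, singular values equal |eigenvalues|.
Trace norm = sum |lambda_i| = 4 + 6 + 6 + 6 + 2
= 24

24


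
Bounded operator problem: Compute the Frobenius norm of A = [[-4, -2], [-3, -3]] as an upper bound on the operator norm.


||A||_F^2 = sum a_ij^2
= (-4)^2 + (-2)^2 + (-3)^2 + (-3)^2
= 16 + 4 + 9 + 9 = 38
||A||_F = sqrt(38) = 6.1644

6.1644


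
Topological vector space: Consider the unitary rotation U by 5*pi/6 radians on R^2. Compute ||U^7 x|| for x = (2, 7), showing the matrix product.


U is a rotation by theta = 5*pi/6
U^7 = rotation by 7*theta = 35*pi/6 = 11*pi/6 (mod 2*pi)
cos(11*pi/6) = 0.8660, sin(11*pi/6) = -0.5000
U^7 x = (0.8660 * 2 - -0.5000 * 7, -0.5000 * 2 + 0.8660 * 7)
= (5.2321, 5.0622)
||U^7 x|| = sqrt(5.2321^2 + 5.0622^2) = sqrt(53.0000) = 7.2801

7.2801


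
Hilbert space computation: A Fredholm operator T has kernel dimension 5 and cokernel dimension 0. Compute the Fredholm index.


The Fredholm index is defined as ind(T) = dim(ker T) - dim(coker T)
= 5 - 0
= 5

5


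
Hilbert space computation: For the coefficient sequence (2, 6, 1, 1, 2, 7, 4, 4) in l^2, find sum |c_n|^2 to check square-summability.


sum |c_n|^2 = 2^2 + 6^2 + 1^2 + 1^2 + 2^2 + 7^2 + 4^2 + 4^2
= 4 + 36 + 1 + 1 + 4 + 49 + 16 + 16
= 127

127


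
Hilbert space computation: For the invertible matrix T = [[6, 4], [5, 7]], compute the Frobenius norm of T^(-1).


det(T) = 6*7 - 4*5 = 22
T^(-1) = (1/22) * [[7, -4], [-5, 6]] = [[0.3182, -0.1818], [-0.2273, 0.2727]]
||T^(-1)||_F^2 = 0.3182^2 + (-0.1818)^2 + (-0.2273)^2 + 0.2727^2 = 0.2603
||T^(-1)||_F = sqrt(0.2603) = 0.5102

0.5102


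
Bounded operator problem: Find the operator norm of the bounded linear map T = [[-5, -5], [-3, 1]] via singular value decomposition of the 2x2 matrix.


A^T A = [[34, 22], [22, 26]]
trace(A^T A) = 60, det(A^T A) = 400
discriminant = 60^2 - 4*400 = 2000
Largest eigenvalue of A^T A = (trace + sqrt(disc))/2 = 52.3607
||T|| = sqrt(52.3607) = 7.2361

7.2361


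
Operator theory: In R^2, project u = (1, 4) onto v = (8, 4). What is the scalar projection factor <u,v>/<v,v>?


Computing <u,v> = 1*8 + 4*4 = 24
Computing <v,v> = 8^2 + 4^2 = 80
Projection coefficient = 24/80 = 0.3000

0.3000


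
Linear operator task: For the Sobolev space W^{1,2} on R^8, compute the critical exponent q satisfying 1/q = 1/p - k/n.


Using the Sobolev embedding formula: 1/q = 1/p - k/n
1/q = 1/2 - 1/8 = 3/8
q = 1/(3/8) = 8/3 = 2.6667

2.6667


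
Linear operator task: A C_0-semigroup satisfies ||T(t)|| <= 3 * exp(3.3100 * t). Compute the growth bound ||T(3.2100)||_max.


||T(3.2100)|| <= 3 * exp(3.3100 * 3.2100)
= 3 * exp(10.6251)
= 3 * 41154.9710
= 123464.9129

123464.9129


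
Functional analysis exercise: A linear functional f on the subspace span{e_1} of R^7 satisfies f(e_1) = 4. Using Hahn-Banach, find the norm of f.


The norm of f is given by ||f|| = sup_{||x||=1} |f(x)|.
On span{e_1}, ||e_1|| = 1, so ||f|| = |f(e_1)| / ||e_1||
= |4| / 1 = 4.0000

4.0000


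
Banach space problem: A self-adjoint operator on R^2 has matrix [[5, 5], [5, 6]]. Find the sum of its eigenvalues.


For a self-adjoint (symmetric) matrix, the eigenvalues are real.
The sum of eigenvalues equals the trace of the matrix.
trace = 5 + 6 = 11

11


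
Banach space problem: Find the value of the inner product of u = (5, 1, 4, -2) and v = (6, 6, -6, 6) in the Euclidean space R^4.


Computing the standard inner product <u, v> = sum u_i * v_i
= 5*6 + 1*6 + 4*-6 + -2*6
= 30 + 6 + -24 + -12
= 0

0


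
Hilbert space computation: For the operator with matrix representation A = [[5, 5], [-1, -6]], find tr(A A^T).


trace(A * A^T) = sum of squares of all entries
= 5^2 + 5^2 + (-1)^2 + (-6)^2
= 25 + 25 + 1 + 36
= 87

87


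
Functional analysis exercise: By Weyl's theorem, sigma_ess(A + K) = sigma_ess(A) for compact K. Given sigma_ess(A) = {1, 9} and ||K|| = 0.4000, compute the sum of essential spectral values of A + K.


By Weyl's theorem, the essential spectrum is invariant under compact perturbations.
sigma_ess(A + K) = sigma_ess(A) = {1, 9}
Sum = 1 + 9 = 10

10


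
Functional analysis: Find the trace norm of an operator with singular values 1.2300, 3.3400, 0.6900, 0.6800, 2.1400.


The nuclear norm is the sum of all singular values.
||T||_1 = 1.2300 + 3.3400 + 0.6900 + 0.6800 + 2.1400
= 8.0800

8.0800


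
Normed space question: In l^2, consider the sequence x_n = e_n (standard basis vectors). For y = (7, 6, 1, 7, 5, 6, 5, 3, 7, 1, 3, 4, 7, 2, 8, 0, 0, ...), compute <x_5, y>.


x_5 = e_5 is the standard basis vector with 1 in position 5.
<x_5, y> = y_5 = 5
As n -> infinity, <x_n, y> -> 0, confirming weak convergence of (x_n) to 0.

5


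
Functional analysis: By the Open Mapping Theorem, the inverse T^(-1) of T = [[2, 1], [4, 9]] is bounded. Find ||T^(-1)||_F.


det(T) = 2*9 - 1*4 = 14
T^(-1) = (1/14) * [[9, -1], [-4, 2]] = [[0.6429, -0.0714], [-0.2857, 0.1429]]
||T^(-1)||_F^2 = 0.6429^2 + (-0.0714)^2 + (-0.2857)^2 + 0.1429^2 = 0.5204
||T^(-1)||_F = sqrt(0.5204) = 0.7214

0.7214


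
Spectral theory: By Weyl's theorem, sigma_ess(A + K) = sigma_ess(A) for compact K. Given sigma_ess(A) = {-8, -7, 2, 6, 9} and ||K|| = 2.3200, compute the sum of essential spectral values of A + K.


By Weyl's theorem, the essential spectrum is invariant under compact perturbations.
sigma_ess(A + K) = sigma_ess(A) = {-8, -7, 2, 6, 9}
Sum = -8 + -7 + 2 + 6 + 9 = 2

2


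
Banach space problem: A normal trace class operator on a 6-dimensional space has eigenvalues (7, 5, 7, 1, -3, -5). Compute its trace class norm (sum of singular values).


For a normal operator, singular values equal |eigenvalues|.
Trace norm = sum |lambda_i| = 7 + 5 + 7 + 1 + 3 + 5
= 28

28


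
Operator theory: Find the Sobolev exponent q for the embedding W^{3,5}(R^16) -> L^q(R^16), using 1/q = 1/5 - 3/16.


Using the Sobolev embedding formula: 1/q = 1/p - k/n
1/q = 1/5 - 3/16 = 1/80
q = 1/(1/80) = 80

80.0000


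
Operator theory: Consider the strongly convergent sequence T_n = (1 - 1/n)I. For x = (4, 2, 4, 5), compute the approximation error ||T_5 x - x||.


T_5 x - x = (1 - 1/5)x - x = -x/5
||x|| = sqrt(61) = 7.8102
||T_5 x - x|| = ||x||/5 = 7.8102/5 = 1.5620

1.5620


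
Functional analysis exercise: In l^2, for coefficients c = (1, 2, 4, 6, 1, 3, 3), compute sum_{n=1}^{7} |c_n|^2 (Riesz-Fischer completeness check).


sum |c_n|^2 = 1^2 + 2^2 + 4^2 + 6^2 + 1^2 + 3^2 + 3^2
= 1 + 4 + 16 + 36 + 1 + 9 + 9
= 76

76


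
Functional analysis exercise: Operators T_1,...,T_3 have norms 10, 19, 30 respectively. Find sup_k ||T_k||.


By the Uniform Boundedness Principle, the supremum of norms is finite.
sup_k ||T_k|| = max(10, 19, 30) = 30

30


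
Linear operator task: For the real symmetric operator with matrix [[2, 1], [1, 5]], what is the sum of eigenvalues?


For a self-adjoint (symmetric) matrix, the eigenvalues are real.
The sum of eigenvalues equals the trace of the matrix.
trace = 2 + 5 = 7

7


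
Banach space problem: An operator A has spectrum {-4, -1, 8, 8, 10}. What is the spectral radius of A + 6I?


Spectrum of A + 6I = {2, 5, 14, 14, 16}
Spectral radius = max |lambda| over the shifted spectrum
= max(2, 5, 14, 14, 16) = 16

16


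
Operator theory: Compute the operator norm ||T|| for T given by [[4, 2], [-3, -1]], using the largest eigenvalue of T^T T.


A^T A = [[25, 11], [11, 5]]
trace(A^T A) = 30, det(A^T A) = 4
discriminant = 30^2 - 4*4 = 884
Largest eigenvalue of A^T A = (trace + sqrt(disc))/2 = 29.8661
||T|| = sqrt(29.8661) = 5.4650

5.4650


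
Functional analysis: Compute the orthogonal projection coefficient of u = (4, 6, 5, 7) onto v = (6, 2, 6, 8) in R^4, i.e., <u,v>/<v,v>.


Computing <u,v> = 4*6 + 6*2 + 5*6 + 7*8 = 122
Computing <v,v> = 6^2 + 2^2 + 6^2 + 8^2 = 140
Projection coefficient = 122/140 = 0.8714

0.8714


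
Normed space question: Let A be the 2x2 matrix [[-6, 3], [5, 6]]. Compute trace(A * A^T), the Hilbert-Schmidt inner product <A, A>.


trace(A * A^T) = sum of squares of all entries
= (-6)^2 + 3^2 + 5^2 + 6^2
= 36 + 9 + 25 + 36
= 106

106


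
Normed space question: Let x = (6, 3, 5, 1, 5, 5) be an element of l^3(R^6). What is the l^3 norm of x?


The l^3 norm = (sum |x_i|^3)^(1/3)
Sum of 3th powers = 216 + 27 + 125 + 1 + 125 + 125 = 619
||x||_3 = (619)^(1/3) = 8.5224

8.5224


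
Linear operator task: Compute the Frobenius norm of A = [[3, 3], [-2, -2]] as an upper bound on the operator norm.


||A||_F^2 = sum a_ij^2
= 3^2 + 3^2 + (-2)^2 + (-2)^2
= 9 + 9 + 4 + 4 = 26
||A||_F = sqrt(26) = 5.0990

5.0990


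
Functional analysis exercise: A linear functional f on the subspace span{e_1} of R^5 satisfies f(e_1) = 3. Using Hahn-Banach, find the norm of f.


The norm of f is given by ||f|| = sup_{||x||=1} |f(x)|.
On span{e_1}, ||e_1|| = 1, so ||f|| = |f(e_1)| / ||e_1||
= |3| / 1 = 3.0000

3.0000


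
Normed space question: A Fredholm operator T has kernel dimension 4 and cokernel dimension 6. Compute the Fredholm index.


The Fredholm index is defined as ind(T) = dim(ker T) - dim(coker T)
= 4 - 6
= -2

-2


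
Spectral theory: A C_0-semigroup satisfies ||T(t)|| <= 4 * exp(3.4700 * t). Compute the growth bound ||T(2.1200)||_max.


||T(2.1200)|| <= 4 * exp(3.4700 * 2.1200)
= 4 * exp(7.3564)
= 4 * 1566.1881
= 6264.7525

6264.7525


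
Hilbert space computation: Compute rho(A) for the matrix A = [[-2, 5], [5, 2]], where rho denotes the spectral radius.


For a 2x2 matrix, eigenvalues satisfy lambda^2 - (trace)*lambda + det = 0
trace = -2 + 2 = 0
det = -2*2 - 5*5 = -29
discriminant = 0^2 - 4*(-29) = 116
spectral radius = max |eigenvalue| = 5.3852

5.3852


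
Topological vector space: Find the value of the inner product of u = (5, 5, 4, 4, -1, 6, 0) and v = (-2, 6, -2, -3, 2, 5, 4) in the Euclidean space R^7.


Computing the standard inner product <u, v> = sum u_i * v_i
= 5*-2 + 5*6 + 4*-2 + 4*-3 + -1*2 + 6*5 + 0*4
= -10 + 30 + -8 + -12 + -2 + 30 + 0
= 28

28


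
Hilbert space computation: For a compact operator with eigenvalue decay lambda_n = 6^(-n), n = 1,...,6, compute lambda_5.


The eigenvalue formula gives lambda_5 = 1/6^5
= 1/7776
= 1.2860e-04

1.2860e-04


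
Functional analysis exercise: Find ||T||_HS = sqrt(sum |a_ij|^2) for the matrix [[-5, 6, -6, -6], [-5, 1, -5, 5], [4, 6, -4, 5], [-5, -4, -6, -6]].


The Hilbert-Schmidt norm is sqrt(sum of squares of all entries).
Sum of squares = (-5)^2 + 6^2 + (-6)^2 + (-6)^2 + (-5)^2 + 1^2 + (-5)^2 + 5^2 + 4^2 + 6^2 + (-4)^2 + 5^2 + (-5)^2 + (-4)^2 + (-6)^2 + (-6)^2
= 25 + 36 + 36 + 36 + 25 + 1 + 25 + 25 + 16 + 36 + 16 + 25 + 25 + 16 + 36 + 36 = 415
||T||_HS = sqrt(415) = 20.3715

20.3715


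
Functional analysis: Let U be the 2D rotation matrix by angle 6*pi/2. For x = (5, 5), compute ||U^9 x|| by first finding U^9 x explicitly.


U is a rotation by theta = 6*pi/2
U^9 = rotation by 9*theta = 54*pi/2 = 2*pi/2 (mod 2*pi)
cos(2*pi/2) = -1.0000, sin(2*pi/2) = 0.0000
U^9 x = (-1.0000 * 5 - 0.0000 * 5, 0.0000 * 5 + -1.0000 * 5)
= (-5.0000, -5.0000)
||U^9 x|| = sqrt((-5.0000)^2 + (-5.0000)^2) = sqrt(50.0000) = 7.0711

7.0711


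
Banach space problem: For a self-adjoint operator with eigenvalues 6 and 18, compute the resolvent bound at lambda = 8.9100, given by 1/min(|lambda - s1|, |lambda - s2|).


dist(8.9100, {6, 18}) = min(|8.9100 - 6|, |8.9100 - 18|)
= min(2.9100, 9.0900) = 2.9100
Resolvent bound = 1/2.9100 = 0.3436

0.3436


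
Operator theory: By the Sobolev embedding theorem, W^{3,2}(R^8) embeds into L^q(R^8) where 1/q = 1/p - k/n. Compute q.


Using the Sobolev embedding formula: 1/q = 1/p - k/n
1/q = 1/2 - 3/8 = 1/8
q = 1/(1/8) = 8

8.0000


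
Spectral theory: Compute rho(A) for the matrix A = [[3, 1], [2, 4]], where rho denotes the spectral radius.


For a 2x2 matrix, eigenvalues satisfy lambda^2 - (trace)*lambda + det = 0
trace = 3 + 4 = 7
det = 3*4 - 1*2 = 10
discriminant = 7^2 - 4*(10) = 9
spectral radius = max |eigenvalue| = 5.0000

5.0000


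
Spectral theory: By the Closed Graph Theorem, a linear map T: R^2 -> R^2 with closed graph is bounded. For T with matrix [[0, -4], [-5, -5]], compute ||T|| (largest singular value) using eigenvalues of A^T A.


A^T A = [[25, 25], [25, 41]]
trace(A^T A) = 66, det(A^T A) = 400
discriminant = 66^2 - 4*400 = 2756
Largest eigenvalue of A^T A = (trace + sqrt(disc))/2 = 59.2488
||T|| = sqrt(59.2488) = 7.6973

7.6973


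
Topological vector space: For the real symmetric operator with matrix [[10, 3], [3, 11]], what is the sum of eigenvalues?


For a self-adjoint (symmetric) matrix, the eigenvalues are real.
The sum of eigenvalues equals the trace of the matrix.
trace = 10 + 11 = 21

21


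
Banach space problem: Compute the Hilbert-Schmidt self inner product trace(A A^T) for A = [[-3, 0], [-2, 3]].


trace(A * A^T) = sum of squares of all entries
= (-3)^2 + 0^2 + (-2)^2 + 3^2
= 9 + 0 + 4 + 9
= 22

22


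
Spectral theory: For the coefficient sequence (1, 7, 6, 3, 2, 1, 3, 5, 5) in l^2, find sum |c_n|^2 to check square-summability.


sum |c_n|^2 = 1^2 + 7^2 + 6^2 + 3^2 + 2^2 + 1^2 + 3^2 + 5^2 + 5^2
= 1 + 49 + 36 + 9 + 4 + 1 + 9 + 25 + 25
= 159

159


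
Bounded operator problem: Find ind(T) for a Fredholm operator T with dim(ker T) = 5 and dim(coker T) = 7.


The Fredholm index is defined as ind(T) = dim(ker T) - dim(coker T)
= 5 - 7
= -2

-2


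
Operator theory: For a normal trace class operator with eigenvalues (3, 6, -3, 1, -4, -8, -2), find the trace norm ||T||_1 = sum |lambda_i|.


For a normal operator, singular values equal |eigenvalues|.
Trace norm = sum |lambda_i| = 3 + 6 + 3 + 1 + 4 + 8 + 2
= 27

27


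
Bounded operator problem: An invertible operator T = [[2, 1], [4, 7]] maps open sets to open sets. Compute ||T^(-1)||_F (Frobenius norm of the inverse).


det(T) = 2*7 - 1*4 = 10
T^(-1) = (1/10) * [[7, -1], [-4, 2]] = [[0.7000, -0.1000], [-0.4000, 0.2000]]
||T^(-1)||_F^2 = 0.7000^2 + (-0.1000)^2 + (-0.4000)^2 + 0.2000^2 = 0.7000
||T^(-1)||_F = sqrt(0.7000) = 0.8367

0.8367


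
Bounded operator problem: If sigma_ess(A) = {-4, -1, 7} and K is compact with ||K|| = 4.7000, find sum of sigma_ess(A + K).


By Weyl's theorem, the essential spectrum is invariant under compact perturbations.
sigma_ess(A + K) = sigma_ess(A) = {-4, -1, 7}
Sum = -4 + -1 + 7 = 2

2


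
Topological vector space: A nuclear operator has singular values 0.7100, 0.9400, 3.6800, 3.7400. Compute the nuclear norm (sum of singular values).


The nuclear norm is the sum of all singular values.
||T||_1 = 0.7100 + 0.9400 + 3.6800 + 3.7400
= 9.0700

9.0700


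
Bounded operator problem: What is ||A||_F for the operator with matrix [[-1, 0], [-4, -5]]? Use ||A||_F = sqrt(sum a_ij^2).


||A||_F^2 = sum a_ij^2
= (-1)^2 + 0^2 + (-4)^2 + (-5)^2
= 1 + 0 + 16 + 25 = 42
||A||_F = sqrt(42) = 6.4807

6.4807


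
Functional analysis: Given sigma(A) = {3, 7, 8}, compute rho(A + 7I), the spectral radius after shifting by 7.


Spectrum of A + 7I = {10, 14, 15}
Spectral radius = max |lambda| over the shifted spectrum
= max(10, 14, 15) = 15

15


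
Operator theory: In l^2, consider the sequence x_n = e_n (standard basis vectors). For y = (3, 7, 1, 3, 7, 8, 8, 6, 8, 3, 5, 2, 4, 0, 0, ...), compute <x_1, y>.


x_1 = e_1 is the standard basis vector with 1 in position 1.
<x_1, y> = y_1 = 3
As n -> infinity, <x_n, y> -> 0, confirming weak convergence of (x_n) to 0.

3


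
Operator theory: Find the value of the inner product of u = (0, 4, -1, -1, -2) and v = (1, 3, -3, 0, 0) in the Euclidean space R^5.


Computing the standard inner product <u, v> = sum u_i * v_i
= 0*1 + 4*3 + -1*-3 + -1*0 + -2*0
= 0 + 12 + 3 + 0 + 0
= 15

15


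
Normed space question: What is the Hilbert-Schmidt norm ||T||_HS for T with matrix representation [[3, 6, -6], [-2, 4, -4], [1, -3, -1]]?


The Hilbert-Schmidt norm is sqrt(sum of squares of all entries).
Sum of squares = 3^2 + 6^2 + (-6)^2 + (-2)^2 + 4^2 + (-4)^2 + 1^2 + (-3)^2 + (-1)^2
= 9 + 36 + 36 + 4 + 16 + 16 + 1 + 9 + 1 = 128
||T||_HS = sqrt(128) = 11.3137

11.3137


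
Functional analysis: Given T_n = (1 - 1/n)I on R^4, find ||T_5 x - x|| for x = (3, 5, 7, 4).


T_5 x - x = (1 - 1/5)x - x = -x/5
||x|| = sqrt(99) = 9.9499
||T_5 x - x|| = ||x||/5 = 9.9499/5 = 1.9900

1.9900


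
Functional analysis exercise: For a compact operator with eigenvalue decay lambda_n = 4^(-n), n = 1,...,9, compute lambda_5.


The eigenvalue formula gives lambda_5 = 1/4^5
= 1/1024
= 9.7656e-04

9.7656e-04


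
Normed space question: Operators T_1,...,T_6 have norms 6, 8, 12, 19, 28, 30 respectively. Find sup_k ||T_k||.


By the Uniform Boundedness Principle, the supremum of norms is finite.
sup_k ||T_k|| = max(6, 8, 12, 19, 28, 30) = 30

30


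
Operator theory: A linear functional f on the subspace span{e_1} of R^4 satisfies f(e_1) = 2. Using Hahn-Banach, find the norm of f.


The norm of f is given by ||f|| = sup_{||x||=1} |f(x)|.
On span{e_1}, ||e_1|| = 1, so ||f|| = |f(e_1)| / ||e_1||
= |2| / 1 = 2.0000

2.0000


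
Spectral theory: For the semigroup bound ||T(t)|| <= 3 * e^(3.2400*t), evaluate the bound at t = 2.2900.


||T(2.2900)|| <= 3 * exp(3.2400 * 2.2900)
= 3 * exp(7.4196)
= 3 * 1668.3660
= 5005.0981

5005.0981


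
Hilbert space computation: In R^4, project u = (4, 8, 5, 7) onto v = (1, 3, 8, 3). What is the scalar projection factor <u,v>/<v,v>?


Computing <u,v> = 4*1 + 8*3 + 5*8 + 7*3 = 89
Computing <v,v> = 1^2 + 3^2 + 8^2 + 3^2 = 83
Projection coefficient = 89/83 = 1.0723

1.0723


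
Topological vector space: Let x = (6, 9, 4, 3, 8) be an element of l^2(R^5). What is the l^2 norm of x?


The l^2 norm = (sum |x_i|^2)^(1/2)
Sum of 2th powers = 36 + 81 + 16 + 9 + 64 = 206
||x||_2 = (206)^(1/2) = 14.3527

14.3527


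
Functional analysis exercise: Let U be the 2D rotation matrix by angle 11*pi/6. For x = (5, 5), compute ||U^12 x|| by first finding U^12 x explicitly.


U is a rotation by theta = 11*pi/6
U^12 = rotation by 12*theta = 132*pi/6 = 0*pi/6 (mod 2*pi)
cos(0*pi/6) = 1.0000, sin(0*pi/6) = 0.0000
U^12 x = (1.0000 * 5 - 0.0000 * 5, 0.0000 * 5 + 1.0000 * 5)
= (5.0000, 5.0000)
||U^12 x|| = sqrt(5.0000^2 + 5.0000^2) = sqrt(50.0000) = 7.0711

7.0711


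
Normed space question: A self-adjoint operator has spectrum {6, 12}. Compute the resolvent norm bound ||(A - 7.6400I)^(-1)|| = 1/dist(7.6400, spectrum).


dist(7.6400, {6, 12}) = min(|7.6400 - 6|, |7.6400 - 12|)
= min(1.6400, 4.3600) = 1.6400
Resolvent bound = 1/1.6400 = 0.6098

0.6098


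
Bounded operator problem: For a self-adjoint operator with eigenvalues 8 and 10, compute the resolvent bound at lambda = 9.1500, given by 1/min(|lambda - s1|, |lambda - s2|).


dist(9.1500, {8, 10}) = min(|9.1500 - 8|, |9.1500 - 10|)
= min(1.1500, 0.8500) = 0.8500
Resolvent bound = 1/0.8500 = 1.1765

1.1765


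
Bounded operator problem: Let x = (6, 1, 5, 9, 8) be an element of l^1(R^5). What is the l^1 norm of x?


The l^1 norm equals the sum of absolute values of all components.
||x||_1 = 6 + 1 + 5 + 9 + 8
= 29

29.0000


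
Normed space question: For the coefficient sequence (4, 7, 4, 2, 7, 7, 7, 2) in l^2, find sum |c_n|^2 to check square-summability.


sum |c_n|^2 = 4^2 + 7^2 + 4^2 + 2^2 + 7^2 + 7^2 + 7^2 + 2^2
= 16 + 49 + 16 + 4 + 49 + 49 + 49 + 4
= 236

236


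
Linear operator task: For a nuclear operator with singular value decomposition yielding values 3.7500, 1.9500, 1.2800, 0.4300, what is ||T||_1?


The nuclear norm is the sum of all singular values.
||T||_1 = 3.7500 + 1.9500 + 1.2800 + 0.4300
= 7.4100

7.4100


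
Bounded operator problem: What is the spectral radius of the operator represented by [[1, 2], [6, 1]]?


For a 2x2 matrix, eigenvalues satisfy lambda^2 - (trace)*lambda + det = 0
trace = 1 + 1 = 2
det = 1*1 - 2*6 = -11
discriminant = 2^2 - 4*(-11) = 48
spectral radius = max |eigenvalue| = 4.4641

4.4641


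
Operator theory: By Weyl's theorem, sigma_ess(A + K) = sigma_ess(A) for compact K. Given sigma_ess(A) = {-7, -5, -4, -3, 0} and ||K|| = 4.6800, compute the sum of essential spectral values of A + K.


By Weyl's theorem, the essential spectrum is invariant under compact perturbations.
sigma_ess(A + K) = sigma_ess(A) = {-7, -5, -4, -3, 0}
Sum = -7 + -5 + -4 + -3 + 0 = -19

-19


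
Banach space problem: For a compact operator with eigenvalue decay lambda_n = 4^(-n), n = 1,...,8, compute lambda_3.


The eigenvalue formula gives lambda_3 = 1/4^3
= 1/64
= 0.0156

0.0156


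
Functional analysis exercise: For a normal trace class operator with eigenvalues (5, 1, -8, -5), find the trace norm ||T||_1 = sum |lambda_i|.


For a normal operator, singular values equal |eigenvalues|.
Trace norm = sum |lambda_i| = 5 + 1 + 8 + 5
= 19

19


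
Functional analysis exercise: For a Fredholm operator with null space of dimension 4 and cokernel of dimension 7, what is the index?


The Fredholm index is defined as ind(T) = dim(ker T) - dim(coker T)
= 4 - 7
= -3

-3


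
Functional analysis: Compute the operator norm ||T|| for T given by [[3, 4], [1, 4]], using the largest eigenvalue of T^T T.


A^T A = [[10, 16], [16, 32]]
trace(A^T A) = 42, det(A^T A) = 64
discriminant = 42^2 - 4*64 = 1508
Largest eigenvalue of A^T A = (trace + sqrt(disc))/2 = 40.4165
||T|| = sqrt(40.4165) = 6.3574

6.3574


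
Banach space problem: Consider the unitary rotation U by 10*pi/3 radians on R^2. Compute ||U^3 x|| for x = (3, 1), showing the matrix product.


U is a rotation by theta = 10*pi/3
U^3 = rotation by 3*theta = 30*pi/3 = 0*pi/3 (mod 2*pi)
cos(0*pi/3) = 1.0000, sin(0*pi/3) = 0.0000
U^3 x = (1.0000 * 3 - 0.0000 * 1, 0.0000 * 3 + 1.0000 * 1)
= (3.0000, 1.0000)
||U^3 x|| = sqrt(3.0000^2 + 1.0000^2) = sqrt(10.0000) = 3.1623

3.1623


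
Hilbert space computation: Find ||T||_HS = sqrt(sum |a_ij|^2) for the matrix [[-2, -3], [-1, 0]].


The Hilbert-Schmidt norm is sqrt(sum of squares of all entries).
Sum of squares = (-2)^2 + (-3)^2 + (-1)^2 + 0^2
= 4 + 9 + 1 + 0 = 14
||T||_HS = sqrt(14) = 3.7417

3.7417


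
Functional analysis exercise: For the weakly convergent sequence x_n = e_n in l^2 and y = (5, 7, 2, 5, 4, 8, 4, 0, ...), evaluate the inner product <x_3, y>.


x_3 = e_3 is the standard basis vector with 1 in position 3.
<x_3, y> = y_3 = 2
As n -> infinity, <x_n, y> -> 0, confirming weak convergence of (x_n) to 0.

2


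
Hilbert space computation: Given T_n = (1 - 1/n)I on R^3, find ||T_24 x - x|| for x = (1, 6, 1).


T_24 x - x = (1 - 1/24)x - x = -x/24
||x|| = sqrt(38) = 6.1644
||T_24 x - x|| = ||x||/24 = 6.1644/24 = 0.2569

0.2569


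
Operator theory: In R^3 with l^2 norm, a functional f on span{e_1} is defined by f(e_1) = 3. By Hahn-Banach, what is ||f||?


The norm of f is given by ||f|| = sup_{||x||=1} |f(x)|.
On span{e_1}, ||e_1|| = 1, so ||f|| = |f(e_1)| / ||e_1||
= |3| / 1 = 3.0000

3.0000


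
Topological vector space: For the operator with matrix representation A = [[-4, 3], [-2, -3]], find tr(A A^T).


trace(A * A^T) = sum of squares of all entries
= (-4)^2 + 3^2 + (-2)^2 + (-3)^2
= 16 + 9 + 4 + 9
= 38

38


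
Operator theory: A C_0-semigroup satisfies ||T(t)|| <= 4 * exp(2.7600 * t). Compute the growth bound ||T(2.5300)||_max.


||T(2.5300)|| <= 4 * exp(2.7600 * 2.5300)
= 4 * exp(6.9828)
= 4 * 1077.9324
= 4311.7294

4311.7294


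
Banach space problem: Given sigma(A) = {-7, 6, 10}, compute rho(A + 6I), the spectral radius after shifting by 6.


Spectrum of A + 6I = {-1, 12, 16}
Spectral radius = max |lambda| over the shifted spectrum
= max(1, 12, 16) = 16

16


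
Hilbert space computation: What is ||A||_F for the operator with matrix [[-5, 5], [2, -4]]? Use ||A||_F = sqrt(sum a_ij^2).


||A||_F^2 = sum a_ij^2
= (-5)^2 + 5^2 + 2^2 + (-4)^2
= 25 + 25 + 4 + 16 = 70
||A||_F = sqrt(70) = 8.3666

8.3666


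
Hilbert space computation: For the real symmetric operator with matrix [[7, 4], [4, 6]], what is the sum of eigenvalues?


For a self-adjoint (symmetric) matrix, the eigenvalues are real.
The sum of eigenvalues equals the trace of the matrix.
trace = 7 + 6 = 13

13


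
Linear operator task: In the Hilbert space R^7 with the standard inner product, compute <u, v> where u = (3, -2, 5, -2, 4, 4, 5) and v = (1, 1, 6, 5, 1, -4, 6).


Computing the standard inner product <u, v> = sum u_i * v_i
= 3*1 + -2*1 + 5*6 + -2*5 + 4*1 + 4*-4 + 5*6
= 3 + -2 + 30 + -10 + 4 + -16 + 30
= 39

39


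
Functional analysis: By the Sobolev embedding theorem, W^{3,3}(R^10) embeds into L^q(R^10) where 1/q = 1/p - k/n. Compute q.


Using the Sobolev embedding formula: 1/q = 1/p - k/n
1/q = 1/3 - 3/10 = 1/30
q = 1/(1/30) = 30

30.0000


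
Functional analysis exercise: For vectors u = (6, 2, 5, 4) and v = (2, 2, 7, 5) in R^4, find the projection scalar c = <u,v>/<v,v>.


Computing <u,v> = 6*2 + 2*2 + 5*7 + 4*5 = 71
Computing <v,v> = 2^2 + 2^2 + 7^2 + 5^2 = 82
Projection coefficient = 71/82 = 0.8659

0.8659


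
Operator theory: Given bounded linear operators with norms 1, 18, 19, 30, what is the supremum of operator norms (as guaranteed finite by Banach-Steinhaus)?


By the Uniform Boundedness Principle, the supremum of norms is finite.
sup_k ||T_k|| = max(1, 18, 19, 30) = 30

30
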